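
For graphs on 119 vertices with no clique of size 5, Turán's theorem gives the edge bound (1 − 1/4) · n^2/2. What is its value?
Turán density bound = (3/4) · 119^2/2 = 42483/8 ≈ 5310.375

Turán's theorem: ex(n, K_{r+1}) is achieved by the complete r-partite Turán graph T(n, r) with parts as balanced as possible, and is at most (1 − 1/r) · n^2/2. For r = 4, n = 119: the density bound is (3/4) · 14161/2 = 42483/8 ≈ 5310.375. The integer-valued extremum is e(T(119, 4)) = 5310, which is strictly less than the density bound 42483/8 since 4 ∤ 119 (the parts of T(119, 4) cannot all be equal).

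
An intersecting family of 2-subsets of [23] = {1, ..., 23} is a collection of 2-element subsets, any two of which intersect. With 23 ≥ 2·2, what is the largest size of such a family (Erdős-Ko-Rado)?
max |F| = C(22, 1) = 22

The Erdős-Ko-Rado theorem states: for n ≥ 2k, an intersecting family of k-subsets of an n-element set has size at most C(n − 1, k − 1), with equality for 'star' families {A ⊆ [n] : |A| = k, i ∈ A} (fix an element i). For n = 23, k = 2: C(22, 1) = 22.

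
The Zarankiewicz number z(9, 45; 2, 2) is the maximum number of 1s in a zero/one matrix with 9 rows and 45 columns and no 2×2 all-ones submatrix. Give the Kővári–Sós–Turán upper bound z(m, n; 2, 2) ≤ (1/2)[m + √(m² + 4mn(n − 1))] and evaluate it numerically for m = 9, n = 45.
z(9, 45; 2, 2) ≤ (1/2)[9 + √(9² + 4·9·45·44)] = (1/2)[9 + √71361] = 138.0674

Kővári–Sós–Turán: let r_1, ..., r_9 be the row sums and z = Σ r_i the total number of 1s. Each pair of columns can share at most one row with both entries 1 (else a 2×2 all-ones block appears), so Σ_i C(r_i, 2) ≤ C(45, 2) = 990. By convexity Σ_i C(r_i, 2) ≥ 9·C(z/9, 2) = z(z − 9)/(2·9), giving z² − 9z − 9·45·44 ≤ 0 and hence z ≤ (1/2)[9 + √(81 + 4·17820)] = (1/2)[9 + √71361] ≈ (1/2)(9 + 267.1348) = 138.0674.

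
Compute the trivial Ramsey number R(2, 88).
R(2, 88) = 88

R(2, k) = k for all k ≥ 2: in a 2-colouring of K_k, either some edge is red (a red K_2) or all edges are blue (a blue K_k). And K_{87} coloured all-blue has no blue K_88, so R(2, 88) > 87. Hence R(2, 88) = 88.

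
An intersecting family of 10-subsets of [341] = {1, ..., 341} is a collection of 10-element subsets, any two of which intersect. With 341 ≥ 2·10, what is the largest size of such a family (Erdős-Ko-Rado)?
max |F| = C(340, 9) = 150374796272229880

Erdős-Ko-Rado (1961): when n ≥ 2k, max |F| = C(n−1, k−1). The bound is attained by the star {A : i ∈ A} for any fixed i ∈ [n]. Here C(341−1, 10−1) = C(340, 9) = 150374796272229880.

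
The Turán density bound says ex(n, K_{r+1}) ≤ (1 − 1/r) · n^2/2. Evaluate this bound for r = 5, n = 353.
Turán density bound = (4/5) · 353^2/2 = 249218/5 ≈ 49843.6

Turán's theorem: ex(n, K_{r+1}) is achieved by the complete r-partite Turán graph T(n, r) with parts as balanced as possible, and is at most (1 − 1/r) · n^2/2. For r = 5, n = 353: the density bound is (4/5) · 124609/2 = 249218/5 ≈ 49843.6. The integer-valued extremum is e(T(353, 5)) = 49843, which is strictly less than the density bound 249218/5 since 5 ∤ 353 (the parts of T(353, 5) cannot all be equal).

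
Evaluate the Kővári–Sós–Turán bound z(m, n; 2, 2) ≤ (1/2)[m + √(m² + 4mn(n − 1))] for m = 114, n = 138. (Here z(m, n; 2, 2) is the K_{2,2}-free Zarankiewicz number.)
z(114, 138; 2, 2) ≤ (1/2)[114 + √(114² + 4·114·138·137)] = (1/2)[114 + √8634132] = 1526.1947

Kővári–Sós–Turán: let r_1, ..., r_114 be the row sums and z = Σ r_i the total number of 1s. Each pair of columns can share at most one row with both entries 1 (else a 2×2 all-ones block appears), so Σ_i C(r_i, 2) ≤ C(138, 2) = 9453. By convexity Σ_i C(r_i, 2) ≥ 114·C(z/114, 2) = z(z − 114)/(2·114), giving z² − 114z − 114·138·137 ≤ 0 and hence z ≤ (1/2)[114 + √(12996 + 4·2155284)] = (1/2)[114 + √8634132] ≈ (1/2)(114 + 2938.3894) = 1526.1947.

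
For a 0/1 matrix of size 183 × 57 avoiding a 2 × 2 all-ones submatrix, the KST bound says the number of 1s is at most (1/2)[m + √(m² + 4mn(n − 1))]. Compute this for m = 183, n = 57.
z(183, 57; 2, 2) ≤ (1/2)[183 + √(183² + 4·183·57·56)] = (1/2)[183 + √2370033] = 861.2456

Kővári–Sós–Turán: let r_1, ..., r_183 be the row sums and z = Σ r_i the total number of 1s. Each pair of columns can share at most one row with both entries 1 (else a 2×2 all-ones block appears), so Σ_i C(r_i, 2) ≤ C(57, 2) = 1596. By convexity Σ_i C(r_i, 2) ≥ 183·C(z/183, 2) = z(z − 183)/(2·183), giving z² − 183z − 183·57·56 ≤ 0 and hence z ≤ (1/2)[183 + √(33489 + 4·584136)] = (1/2)[183 + √2370033] ≈ (1/2)(183 + 1539.4911) = 861.2456.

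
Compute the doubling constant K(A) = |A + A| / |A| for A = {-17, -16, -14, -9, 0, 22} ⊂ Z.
K = |A + A| / |A| = 21/6 = 7/2

Enumerate A + A = {a + b : a, b ∈ A}. With |A| = 6, there are |A|^2 = 36 ordered sum pairs; collecting distinct values, A + A = {-34, -33, -32, -31, -30, -28, -26, -25, -23, -18, -17, -16, -14, -9, 0, 5, 6, 8, 13, 22, 44}, so |A + A| = 21. Thus K = 21/6 = 7/2. For comparison, the minimum possible |A + A| over all 6-element sets is 2·6 − 1 = 11 (so min K = 11/6), attained only by arithmetic progressions.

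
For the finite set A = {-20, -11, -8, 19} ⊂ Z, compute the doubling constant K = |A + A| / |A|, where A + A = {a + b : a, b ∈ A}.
K = |A + A| / |A| = 10/4 = 5/2

Enumerate A + A = {a + b : a, b ∈ A}. With |A| = 4, there are |A|^2 = 16 ordered sum pairs; collecting distinct values, A + A = {-40, -31, -28, -22, -19, -16, -1, 8, 11, 38}, so |A + A| = 10. Thus K = 10/4 = 5/2. For comparison, the minimum possible |A + A| over all 4-element sets is 2·4 − 1 = 7 (so min K = 7/4), attained only by arithmetic progressions.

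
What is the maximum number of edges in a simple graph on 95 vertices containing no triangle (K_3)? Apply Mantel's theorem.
ex(95, K_3) = ⌊95^2/4⌋ = 2256

Mantel (1907): a triangle-free graph on n vertices has at most ⌊n^2/4⌋ edges, with equality for the complete bipartite graph K_{⌊n/2⌋, ⌈n/2⌉}. For n = 95: ⌊95^2/4⌋ = ⌊9025/4⌋ = 2256. The extremal graph is K_{47, 48}, which has 47·48 = 2256 edges.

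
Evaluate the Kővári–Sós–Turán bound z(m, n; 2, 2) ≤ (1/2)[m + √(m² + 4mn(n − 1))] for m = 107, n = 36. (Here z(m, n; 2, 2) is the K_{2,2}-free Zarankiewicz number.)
z(107, 36; 2, 2) ≤ (1/2)[107 + √(107² + 4·107·36·35)] = (1/2)[107 + √550729] = 424.5556

Kővári–Sós–Turán: let r_1, ..., r_107 be the row sums and z = Σ r_i the total number of 1s. Each pair of columns can share at most one row with both entries 1 (else a 2×2 all-ones block appears), so Σ_i C(r_i, 2) ≤ C(36, 2) = 630. By convexity Σ_i C(r_i, 2) ≥ 107·C(z/107, 2) = z(z − 107)/(2·107), giving z² − 107z − 107·36·35 ≤ 0 and hence z ≤ (1/2)[107 + √(11449 + 4·134820)] = (1/2)[107 + √550729] ≈ (1/2)(107 + 742.1112) = 424.5556.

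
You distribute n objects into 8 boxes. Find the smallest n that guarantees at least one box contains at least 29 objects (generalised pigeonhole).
n = (29 − 1)·8 + 1 = 225

By the generalised pigeonhole principle, to guarantee some box contains ≥ r objects we need more than (r − 1) · k objects total. Threshold: n = (r − 1) · k + 1. With r = 29 and k = 8: n = 28 · 8 + 1 = 224 + 1 = 225. For n = 224 = 28 · 8, we can put exactly 28 objects in every box, avoiding 29 in any single one — so 225 is tight.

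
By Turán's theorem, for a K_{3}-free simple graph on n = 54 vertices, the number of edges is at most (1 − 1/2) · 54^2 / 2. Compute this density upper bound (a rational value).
Turán density bound = (1/2) · 54^2/2 = 729

Turán's theorem: ex(n, K_{r+1}) is achieved by the complete r-partite Turán graph T(n, r) with parts as balanced as possible, and is at most (1 − 1/r) · n^2/2. For r = 2, n = 54: the density bound is (1/2) · 2916/2 = 729. Since 2 ∣ 54, the Turán graph T(54, 2) has parts of equal size 27, and its edge count e(T(54, 2)) = 729 attains the density bound exactly.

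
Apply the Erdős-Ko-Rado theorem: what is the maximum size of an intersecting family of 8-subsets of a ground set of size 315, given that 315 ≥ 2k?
max |F| = C(314, 7) = 55825075869992

Erdős-Ko-Rado (1961): when n ≥ 2k, max |F| = C(n−1, k−1). The bound is attained by the star {A : i ∈ A} for any fixed i ∈ [n]. Here C(315−1, 8−1) = C(314, 7) = 55825075869992.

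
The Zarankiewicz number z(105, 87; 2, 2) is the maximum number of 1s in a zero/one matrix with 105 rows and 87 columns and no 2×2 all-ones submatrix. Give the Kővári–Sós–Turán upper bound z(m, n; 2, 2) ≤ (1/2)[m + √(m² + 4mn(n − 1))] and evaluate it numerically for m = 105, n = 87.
z(105, 87; 2, 2) ≤ (1/2)[105 + √(105² + 4·105·87·86)] = (1/2)[105 + √3153465] = 940.3999

Kővári–Sós–Turán: let r_1, ..., r_105 be the row sums and z = Σ r_i the total number of 1s. Each pair of columns can share at most one row with both entries 1 (else a 2×2 all-ones block appears), so Σ_i C(r_i, 2) ≤ C(87, 2) = 3741. By convexity Σ_i C(r_i, 2) ≥ 105·C(z/105, 2) = z(z − 105)/(2·105), giving z² − 105z − 105·87·86 ≤ 0 and hence z ≤ (1/2)[105 + √(11025 + 4·785610)] = (1/2)[105 + √3153465] ≈ (1/2)(105 + 1775.7998) = 940.3999.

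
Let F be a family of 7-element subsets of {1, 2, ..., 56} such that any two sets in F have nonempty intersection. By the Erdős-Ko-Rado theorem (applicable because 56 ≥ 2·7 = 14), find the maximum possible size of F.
max |F| = C(55, 6) = 28989675

The Erdős-Ko-Rado theorem states: for n ≥ 2k, an intersecting family of k-subsets of an n-element set has size at most C(n − 1, k − 1), with equality for 'star' families {A ⊆ [n] : |A| = k, i ∈ A} (fix an element i). For n = 56, k = 7: C(55, 6) = 28989675.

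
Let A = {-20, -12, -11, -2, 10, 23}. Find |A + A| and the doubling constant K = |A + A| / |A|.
K = |A + A| / |A| = 20/6 = 10/3

Enumerate A + A = {a + b : a, b ∈ A}. With |A| = 6, there are |A|^2 = 36 ordered sum pairs; collecting distinct values, A + A = {-40, -32, -31, -24, -23, -22, -14, -13, -10, -4, -2, -1, 3, 8, 11, 12, 20, 21, 33, 46}, so |A + A| = 20. Thus K = 20/6 = 10/3. For comparison, the minimum possible |A + A| over all 6-element sets is 2·6 − 1 = 11 (so min K = 11/6), attained only by arithmetic progressions.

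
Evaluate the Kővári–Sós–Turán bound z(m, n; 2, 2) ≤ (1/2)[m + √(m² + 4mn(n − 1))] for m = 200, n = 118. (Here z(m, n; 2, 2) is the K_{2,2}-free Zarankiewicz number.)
z(200, 118; 2, 2) ≤ (1/2)[200 + √(200² + 4·200·118·117)] = (1/2)[200 + √11084800] = 1764.6922

Kővári–Sós–Turán: let r_1, ..., r_200 be the row sums and z = Σ r_i the total number of 1s. Each pair of columns can share at most one row with both entries 1 (else a 2×2 all-ones block appears), so Σ_i C(r_i, 2) ≤ C(118, 2) = 6903. By convexity Σ_i C(r_i, 2) ≥ 200·C(z/200, 2) = z(z − 200)/(2·200), giving z² − 200z − 200·118·117 ≤ 0 and hence z ≤ (1/2)[200 + √(40000 + 4·2761200)] = (1/2)[200 + √11084800] ≈ (1/2)(200 + 3329.3843) = 1764.6922.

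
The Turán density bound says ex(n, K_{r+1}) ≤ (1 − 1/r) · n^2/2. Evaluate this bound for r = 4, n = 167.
Turán density bound = (3/4) · 167^2/2 = 83667/8 ≈ 10458.375

Turán's theorem: ex(n, K_{r+1}) is achieved by the complete r-partite Turán graph T(n, r) with parts as balanced as possible, and is at most (1 − 1/r) · n^2/2. For r = 4, n = 167: the density bound is (3/4) · 27889/2 = 83667/8 ≈ 10458.375. The integer-valued extremum is e(T(167, 4)) = 10458, which is strictly less than the density bound 83667/8 since 4 ∤ 167 (the parts of T(167, 4) cannot all be equal).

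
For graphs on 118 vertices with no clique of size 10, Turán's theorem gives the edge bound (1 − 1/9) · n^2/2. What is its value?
Turán density bound = (8/9) · 118^2/2 = 55696/9 ≈ 6188.4444

Turán's theorem: ex(n, K_{r+1}) is achieved by the complete r-partite Turán graph T(n, r) with parts as balanced as possible, and is at most (1 − 1/r) · n^2/2. For r = 9, n = 118: the density bound is (8/9) · 13924/2 = 55696/9 ≈ 6188.4444. The integer-valued extremum is e(T(118, 9)) = 6188, which is strictly less than the density bound 55696/9 since 9 ∤ 118 (the parts of T(118, 9) cannot all be equal).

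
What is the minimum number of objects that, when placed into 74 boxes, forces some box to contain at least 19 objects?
n = (19 − 1)·74 + 1 = 1333

By the generalised pigeonhole principle, to guarantee some box contains ≥ r objects we need more than (r − 1) · k objects total. Threshold: n = (r − 1) · k + 1. With r = 19 and k = 74: n = 18 · 74 + 1 = 1332 + 1 = 1333. For n = 1332 = 18 · 74, we can put exactly 18 objects in every box, avoiding 19 in any single one — so 1333 is tight.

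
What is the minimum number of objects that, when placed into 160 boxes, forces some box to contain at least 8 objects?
n = (8 − 1)·160 + 1 = 1121

By the generalised pigeonhole principle, to guarantee some box contains ≥ r objects we need more than (r − 1) · k objects total. Threshold: n = (r − 1) · k + 1. With r = 8 and k = 160: n = 7 · 160 + 1 = 1120 + 1 = 1121. For n = 1120 = 7 · 160, we can put exactly 7 objects in every box, avoiding 8 in any single one — so 1121 is tight.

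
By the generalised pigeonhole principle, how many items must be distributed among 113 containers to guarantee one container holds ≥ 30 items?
n = (30 − 1)·113 + 1 = 3278

By the generalised pigeonhole principle, to guarantee some box contains ≥ r objects we need more than (r − 1) · k objects total. Threshold: n = (r − 1) · k + 1. With r = 30 and k = 113: n = 29 · 113 + 1 = 3277 + 1 = 3278. For n = 3277 = 29 · 113, we can put exactly 29 objects in every box, avoiding 30 in any single one — so 3278 is tight.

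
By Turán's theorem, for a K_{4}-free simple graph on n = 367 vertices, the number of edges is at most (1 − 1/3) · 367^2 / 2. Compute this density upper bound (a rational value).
Turán density bound = (2/3) · 367^2/2 = 134689/3 ≈ 44896.3333

Turán's theorem: ex(n, K_{r+1}) is achieved by the complete r-partite Turán graph T(n, r) with parts as balanced as possible, and is at most (1 − 1/r) · n^2/2. For r = 3, n = 367: the density bound is (2/3) · 134689/2 = 134689/3 ≈ 44896.3333. The integer-valued extremum is e(T(367, 3)) = 44896, which is strictly less than the density bound 134689/3 since 3 ∤ 367 (the parts of T(367, 3) cannot all be equal).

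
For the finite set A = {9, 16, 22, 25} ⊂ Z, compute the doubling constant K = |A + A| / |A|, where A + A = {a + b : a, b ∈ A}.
K = |A + A| / |A| = 10/4 = 5/2

Enumerate A + A = {a + b : a, b ∈ A}. With |A| = 4, there are |A|^2 = 16 ordered sum pairs; collecting distinct values, A + A = {18, 25, 31, 32, 34, 38, 41, 44, 47, 50}, so |A + A| = 10. Thus K = 10/4 = 5/2. For comparison, the minimum possible |A + A| over all 4-element sets is 2·4 − 1 = 7 (so min K = 7/4), attained only by arithmetic progressions.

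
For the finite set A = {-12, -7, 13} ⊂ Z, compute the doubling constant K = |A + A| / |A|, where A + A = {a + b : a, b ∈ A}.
K = |A + A| / |A| = 6/3 = 2

Enumerate A + A = {a + b : a, b ∈ A}. With |A| = 3, there are |A|^2 = 9 ordered sum pairs; collecting distinct values, A + A = {-24, -19, -14, 1, 6, 26}, so |A + A| = 6. Thus K = 6/3 = 2. For comparison, the minimum possible |A + A| over all 3-element sets is 2·3 − 1 = 5 (so min K = 5/3), attained only by arithmetic progressions.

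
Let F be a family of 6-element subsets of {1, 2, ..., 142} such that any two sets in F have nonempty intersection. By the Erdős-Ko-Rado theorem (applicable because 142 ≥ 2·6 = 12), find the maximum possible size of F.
max |F| = C(141, 5) = 432295143

The Erdős-Ko-Rado theorem states: for n ≥ 2k, an intersecting family of k-subsets of an n-element set has size at most C(n − 1, k − 1), with equality for 'star' families {A ⊆ [n] : |A| = k, i ∈ A} (fix an element i). For n = 142, k = 6: C(141, 5) = 432295143.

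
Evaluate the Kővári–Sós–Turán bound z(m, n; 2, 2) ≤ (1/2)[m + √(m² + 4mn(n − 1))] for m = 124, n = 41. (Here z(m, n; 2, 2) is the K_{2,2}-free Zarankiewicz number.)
z(124, 41; 2, 2) ≤ (1/2)[124 + √(124² + 4·124·41·40)] = (1/2)[124 + √828816] = 517.1967

Kővári–Sós–Turán: let r_1, ..., r_124 be the row sums and z = Σ r_i the total number of 1s. Each pair of columns can share at most one row with both entries 1 (else a 2×2 all-ones block appears), so Σ_i C(r_i, 2) ≤ C(41, 2) = 820. By convexity Σ_i C(r_i, 2) ≥ 124·C(z/124, 2) = z(z − 124)/(2·124), giving z² − 124z − 124·41·40 ≤ 0 and hence z ≤ (1/2)[124 + √(15376 + 4·203360)] = (1/2)[124 + √828816] ≈ (1/2)(124 + 910.3933) = 517.1967.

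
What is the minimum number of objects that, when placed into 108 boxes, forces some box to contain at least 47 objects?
n = (47 − 1)·108 + 1 = 4969

By the generalised pigeonhole principle, to guarantee some box contains ≥ r objects we need more than (r − 1) · k objects total. Threshold: n = (r − 1) · k + 1. With r = 47 and k = 108: n = 46 · 108 + 1 = 4968 + 1 = 4969. For n = 4968 = 46 · 108, we can put exactly 46 objects in every box, avoiding 47 in any single one — so 4969 is tight.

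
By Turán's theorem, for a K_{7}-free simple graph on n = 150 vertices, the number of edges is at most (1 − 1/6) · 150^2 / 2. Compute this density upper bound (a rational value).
Turán density bound = (5/6) · 150^2/2 = 9375

Turán's theorem: ex(n, K_{r+1}) is achieved by the complete r-partite Turán graph T(n, r) with parts as balanced as possible, and is at most (1 − 1/r) · n^2/2. For r = 6, n = 150: the density bound is (5/6) · 22500/2 = 9375. Since 6 ∣ 150, the Turán graph T(150, 6) has parts of equal size 25, and its edge count e(T(150, 6)) = 9375 attains the density bound exactly.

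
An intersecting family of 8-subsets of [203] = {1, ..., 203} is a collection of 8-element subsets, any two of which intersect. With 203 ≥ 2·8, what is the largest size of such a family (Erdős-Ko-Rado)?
max |F| = C(202, 7) = 2451249117240

The Erdős-Ko-Rado theorem states: for n ≥ 2k, an intersecting family of k-subsets of an n-element set has size at most C(n − 1, k − 1), with equality for 'star' families {A ⊆ [n] : |A| = k, i ∈ A} (fix an element i). For n = 203, k = 8: C(202, 7) = 2451249117240.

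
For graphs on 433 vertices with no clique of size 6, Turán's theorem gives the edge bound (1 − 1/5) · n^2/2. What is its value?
Turán density bound = (4/5) · 433^2/2 = 374978/5 ≈ 74995.6

Turán's theorem: ex(n, K_{r+1}) is achieved by the complete r-partite Turán graph T(n, r) with parts as balanced as possible, and is at most (1 − 1/r) · n^2/2. For r = 5, n = 433: the density bound is (4/5) · 187489/2 = 374978/5 ≈ 74995.6. The integer-valued extremum is e(T(433, 5)) = 74995, which is strictly less than the density bound 374978/5 since 5 ∤ 433 (the parts of T(433, 5) cannot all be equal).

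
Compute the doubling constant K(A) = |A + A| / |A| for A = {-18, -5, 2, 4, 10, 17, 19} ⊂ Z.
K = |A + A| / |A| = 24/7

Enumerate A + A = {a + b : a, b ∈ A}. With |A| = 7, there are |A|^2 = 49 ordered sum pairs; collecting distinct values, A + A = {-36, -23, -16, -14, -10, -8, -3, -1, 1, 4, 5, 6, 8, 12, 14, 19, 20, 21, 23, 27, 29, 34, 36, 38}, so |A + A| = 24. Thus K = 24/7. For comparison, the minimum possible |A + A| over all 7-element sets is 2·7 − 1 = 13 (so min K = 13/7), attained only by arithmetic progressions.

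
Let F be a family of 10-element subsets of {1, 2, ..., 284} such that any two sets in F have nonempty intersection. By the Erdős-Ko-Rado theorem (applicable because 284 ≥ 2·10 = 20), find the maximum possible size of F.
max |F| = C(283, 9) = 28216777029721225

The Erdős-Ko-Rado theorem states: for n ≥ 2k, an intersecting family of k-subsets of an n-element set has size at most C(n − 1, k − 1), with equality for 'star' families {A ⊆ [n] : |A| = k, i ∈ A} (fix an element i). For n = 284, k = 10: C(283, 9) = 28216777029721225.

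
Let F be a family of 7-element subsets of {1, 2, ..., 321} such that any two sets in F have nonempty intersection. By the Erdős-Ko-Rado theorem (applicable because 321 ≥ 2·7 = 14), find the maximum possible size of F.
max |F| = C(320, 6) = 1422630723360

The Erdős-Ko-Rado theorem states: for n ≥ 2k, an intersecting family of k-subsets of an n-element set has size at most C(n − 1, k − 1), with equality for 'star' families {A ⊆ [n] : |A| = k, i ∈ A} (fix an element i). For n = 321, k = 7: C(320, 6) = 1422630723360.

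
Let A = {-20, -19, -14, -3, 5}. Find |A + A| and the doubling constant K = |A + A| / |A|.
K = |A + A| / |A| = 15/5 = 3

Enumerate A + A = {a + b : a, b ∈ A}. With |A| = 5, there are |A|^2 = 25 ordered sum pairs; collecting distinct values, A + A = {-40, -39, -38, -34, -33, -28, -23, -22, -17, -15, -14, -9, -6, 2, 10}, so |A + A| = 15. Thus K = 15/5 = 3. For comparison, the minimum possible |A + A| over all 5-element sets is 2·5 − 1 = 9 (so min K = 9/5), attained only by arithmetic progressions.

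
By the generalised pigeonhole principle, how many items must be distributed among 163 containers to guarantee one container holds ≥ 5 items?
n = (5 − 1)·163 + 1 = 653

By the generalised pigeonhole principle, to guarantee some box contains ≥ r objects we need more than (r − 1) · k objects total. Threshold: n = (r − 1) · k + 1. With r = 5 and k = 163: n = 4 · 163 + 1 = 652 + 1 = 653. For n = 652 = 4 · 163, we can put exactly 4 objects in every box, avoiding 5 in any single one — so 653 is tight.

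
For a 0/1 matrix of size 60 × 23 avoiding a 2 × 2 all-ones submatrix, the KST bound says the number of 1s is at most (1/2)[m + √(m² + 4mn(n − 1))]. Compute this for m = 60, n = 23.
z(60, 23; 2, 2) ≤ (1/2)[60 + √(60² + 4·60·23·22)] = (1/2)[60 + √125040] = 206.805

Kővári–Sós–Turán: let r_1, ..., r_60 be the row sums and z = Σ r_i the total number of 1s. Each pair of columns can share at most one row with both entries 1 (else a 2×2 all-ones block appears), so Σ_i C(r_i, 2) ≤ C(23, 2) = 253. By convexity Σ_i C(r_i, 2) ≥ 60·C(z/60, 2) = z(z − 60)/(2·60), giving z² − 60z − 60·23·22 ≤ 0 and hence z ≤ (1/2)[60 + √(3600 + 4·30360)] = (1/2)[60 + √125040] ≈ (1/2)(60 + 353.61) = 206.805.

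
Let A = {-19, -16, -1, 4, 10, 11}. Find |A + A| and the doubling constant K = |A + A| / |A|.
K = |A + A| / |A| = 21/6 = 7/2

Enumerate A + A = {a + b : a, b ∈ A}. With |A| = 6, there are |A|^2 = 36 ordered sum pairs; collecting distinct values, A + A = {-38, -35, -32, -20, -17, -15, -12, -9, -8, -6, -5, -2, 3, 8, 9, 10, 14, 15, 20, 21, 22}, so |A + A| = 21. Thus K = 21/6 = 7/2. For comparison, the minimum possible |A + A| over all 6-element sets is 2·6 − 1 = 11 (so min K = 11/6), attained only by arithmetic progressions.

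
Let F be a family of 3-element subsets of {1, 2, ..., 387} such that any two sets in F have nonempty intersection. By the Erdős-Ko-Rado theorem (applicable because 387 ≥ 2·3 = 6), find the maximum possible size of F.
max |F| = C(386, 2) = 74305

Erdős-Ko-Rado (1961): when n ≥ 2k, max |F| = C(n−1, k−1). The bound is attained by the star {A : i ∈ A} for any fixed i ∈ [n]. Here C(387−1, 3−1) = C(386, 2) = 74305.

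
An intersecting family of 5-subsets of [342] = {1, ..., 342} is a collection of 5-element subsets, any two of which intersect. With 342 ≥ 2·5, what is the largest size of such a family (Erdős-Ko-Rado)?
max |F| = C(341, 4) = 553526545

The Erdős-Ko-Rado theorem states: for n ≥ 2k, an intersecting family of k-subsets of an n-element set has size at most C(n − 1, k − 1), with equality for 'star' families {A ⊆ [n] : |A| = k, i ∈ A} (fix an element i). For n = 342, k = 5: C(341, 4) = 553526545.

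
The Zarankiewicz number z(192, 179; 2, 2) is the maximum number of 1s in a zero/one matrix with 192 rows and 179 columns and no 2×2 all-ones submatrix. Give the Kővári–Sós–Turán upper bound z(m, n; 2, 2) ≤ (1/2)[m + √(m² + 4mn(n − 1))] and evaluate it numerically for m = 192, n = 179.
z(192, 179; 2, 2) ≤ (1/2)[192 + √(192² + 4·192·179·178)] = (1/2)[192 + √24506880] = 2571.2212

Kővári–Sós–Turán: let r_1, ..., r_192 be the row sums and z = Σ r_i the total number of 1s. Each pair of columns can share at most one row with both entries 1 (else a 2×2 all-ones block appears), so Σ_i C(r_i, 2) ≤ C(179, 2) = 15931. By convexity Σ_i C(r_i, 2) ≥ 192·C(z/192, 2) = z(z − 192)/(2·192), giving z² − 192z − 192·179·178 ≤ 0 and hence z ≤ (1/2)[192 + √(36864 + 4·6117504)] = (1/2)[192 + √24506880] ≈ (1/2)(192 + 4950.4424) = 2571.2212.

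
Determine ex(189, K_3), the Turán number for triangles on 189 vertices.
ex(189, K_3) = ⌊189^2/4⌋ = 8930

Mantel (1907): a triangle-free graph on n vertices has at most ⌊n^2/4⌋ edges, with equality for the complete bipartite graph K_{⌊n/2⌋, ⌈n/2⌉}. For n = 189: ⌊189^2/4⌋ = ⌊35721/4⌋ = 8930. The extremal graph is K_{94, 95}, which has 94·95 = 8930 edges.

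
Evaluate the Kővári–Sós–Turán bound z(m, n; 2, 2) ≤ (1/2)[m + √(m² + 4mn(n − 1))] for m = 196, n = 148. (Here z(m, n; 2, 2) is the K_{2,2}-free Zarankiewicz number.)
z(196, 148; 2, 2) ≤ (1/2)[196 + √(196² + 4·196·148·147)] = (1/2)[196 + √17095120] = 2165.3123

Kővári–Sós–Turán: let r_1, ..., r_196 be the row sums and z = Σ r_i the total number of 1s. Each pair of columns can share at most one row with both entries 1 (else a 2×2 all-ones block appears), so Σ_i C(r_i, 2) ≤ C(148, 2) = 10878. By convexity Σ_i C(r_i, 2) ≥ 196·C(z/196, 2) = z(z − 196)/(2·196), giving z² − 196z − 196·148·147 ≤ 0 and hence z ≤ (1/2)[196 + √(38416 + 4·4264176)] = (1/2)[196 + √17095120] ≈ (1/2)(196 + 4134.6245) = 2165.3123.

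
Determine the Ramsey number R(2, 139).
R(2, 139) = 139

R(2, k) = k for all k ≥ 2: in a 2-colouring of K_k, either some edge is red (a red K_2) or all edges are blue (a blue K_k). And K_{138} coloured all-blue has no blue K_139, so R(2, 139) > 138. Hence R(2, 139) = 139.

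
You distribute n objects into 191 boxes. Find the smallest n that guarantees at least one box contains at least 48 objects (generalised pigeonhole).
n = (48 − 1)·191 + 1 = 8978

By the generalised pigeonhole principle, to guarantee some box contains ≥ r objects we need more than (r − 1) · k objects total. Threshold: n = (r − 1) · k + 1. With r = 48 and k = 191: n = 47 · 191 + 1 = 8977 + 1 = 8978. For n = 8977 = 47 · 191, we can put exactly 47 objects in every box, avoiding 48 in any single one — so 8978 is tight.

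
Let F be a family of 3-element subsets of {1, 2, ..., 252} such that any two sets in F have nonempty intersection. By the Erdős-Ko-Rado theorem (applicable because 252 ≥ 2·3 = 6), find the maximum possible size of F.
max |F| = C(251, 2) = 31375

Erdős-Ko-Rado (1961): when n ≥ 2k, max |F| = C(n−1, k−1). The bound is attained by the star {A : i ∈ A} for any fixed i ∈ [n]. Here C(252−1, 3−1) = C(251, 2) = 31375.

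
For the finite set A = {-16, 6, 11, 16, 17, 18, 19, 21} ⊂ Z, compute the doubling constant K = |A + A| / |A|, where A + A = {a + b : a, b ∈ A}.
K = |A + A| / |A| = 28/8 = 7/2

Enumerate A + A = {a + b : a, b ∈ A}. With |A| = 8, there are |A|^2 = 64 ordered sum pairs; collecting distinct values, A + A = {-32, -10, -5, 0, 1, 2, 3, 5, 12, 17, 22, 23, 24, 25, 27, 28, 29, 30, 32, 33, 34, 35, 36, 37, 38, 39, 40, 42}, so |A + A| = 28. Thus K = 28/8 = 7/2. For comparison, the minimum possible |A + A| over all 8-element sets is 2·8 − 1 = 15 (so min K = 15/8), attained only by arithmetic progressions.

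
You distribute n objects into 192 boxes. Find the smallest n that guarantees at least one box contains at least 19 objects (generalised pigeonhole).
n = (19 − 1)·192 + 1 = 3457

By the generalised pigeonhole principle, to guarantee some box contains ≥ r objects we need more than (r − 1) · k objects total. Threshold: n = (r − 1) · k + 1. With r = 19 and k = 192: n = 18 · 192 + 1 = 3456 + 1 = 3457. For n = 3456 = 18 · 192, we can put exactly 18 objects in every box, avoiding 19 in any single one — so 3457 is tight.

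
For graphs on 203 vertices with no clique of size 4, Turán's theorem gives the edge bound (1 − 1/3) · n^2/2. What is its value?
Turán density bound = (2/3) · 203^2/2 = 41209/3 ≈ 13736.3333

Turán's theorem: ex(n, K_{r+1}) is achieved by the complete r-partite Turán graph T(n, r) with parts as balanced as possible, and is at most (1 − 1/r) · n^2/2. For r = 3, n = 203: the density bound is (2/3) · 41209/2 = 41209/3 ≈ 13736.3333. The integer-valued extremum is e(T(203, 3)) = 13736, which is strictly less than the density bound 41209/3 since 3 ∤ 203 (the parts of T(203, 3) cannot all be equal).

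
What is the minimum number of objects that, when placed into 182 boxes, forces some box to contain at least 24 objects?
n = (24 − 1)·182 + 1 = 4187

By the generalised pigeonhole principle, to guarantee some box contains ≥ r objects we need more than (r − 1) · k objects total. Threshold: n = (r − 1) · k + 1. With r = 24 and k = 182: n = 23 · 182 + 1 = 4186 + 1 = 4187. For n = 4186 = 23 · 182, we can put exactly 23 objects in every box, avoiding 24 in any single one — so 4187 is tight.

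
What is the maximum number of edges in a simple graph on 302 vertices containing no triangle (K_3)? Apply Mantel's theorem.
ex(302, K_3) = ⌊302^2/4⌋ = 22801

Mantel (1907): a triangle-free graph on n vertices has at most ⌊n^2/4⌋ edges, with equality for the complete bipartite graph K_{⌊n/2⌋, ⌈n/2⌉}. For n = 302: ⌊302^2/4⌋ = ⌊91204/4⌋ = 22801. The extremal graph is K_{151, 151}, which has 151·151 = 22801 edges.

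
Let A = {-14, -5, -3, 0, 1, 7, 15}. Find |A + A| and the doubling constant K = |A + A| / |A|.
K = |A + A| / |A| = 26/7

Enumerate A + A = {a + b : a, b ∈ A}. With |A| = 7, there are |A|^2 = 49 ordered sum pairs; collecting distinct values, A + A = {-28, -19, -17, -14, -13, -10, -8, -7, -6, -5, -4, -3, -2, 0, 1, 2, 4, 7, 8, 10, 12, 14, 15, 16, 22, 30}, so |A + A| = 26. Thus K = 26/7. For comparison, the minimum possible |A + A| over all 7-element sets is 2·7 − 1 = 13 (so min K = 13/7), attained only by arithmetic progressions.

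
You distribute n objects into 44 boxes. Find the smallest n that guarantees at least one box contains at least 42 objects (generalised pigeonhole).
n = (42 − 1)·44 + 1 = 1805

By the generalised pigeonhole principle, to guarantee some box contains ≥ r objects we need more than (r − 1) · k objects total. Threshold: n = (r − 1) · k + 1. With r = 42 and k = 44: n = 41 · 44 + 1 = 1804 + 1 = 1805. For n = 1804 = 41 · 44, we can put exactly 41 objects in every box, avoiding 42 in any single one — so 1805 is tight.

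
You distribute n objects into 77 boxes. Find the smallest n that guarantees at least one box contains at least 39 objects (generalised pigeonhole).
n = (39 − 1)·77 + 1 = 2927

By the generalised pigeonhole principle, to guarantee some box contains ≥ r objects we need more than (r − 1) · k objects total. Threshold: n = (r − 1) · k + 1. With r = 39 and k = 77: n = 38 · 77 + 1 = 2926 + 1 = 2927. For n = 2926 = 38 · 77, we can put exactly 38 objects in every box, avoiding 39 in any single one — so 2927 is tight.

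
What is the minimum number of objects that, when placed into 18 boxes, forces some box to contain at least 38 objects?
n = (38 − 1)·18 + 1 = 667

By the generalised pigeonhole principle, to guarantee some box contains ≥ r objects we need more than (r − 1) · k objects total. Threshold: n = (r − 1) · k + 1. With r = 38 and k = 18: n = 37 · 18 + 1 = 666 + 1 = 667. For n = 666 = 37 · 18, we can put exactly 37 objects in every box, avoiding 38 in any single one — so 667 is tight.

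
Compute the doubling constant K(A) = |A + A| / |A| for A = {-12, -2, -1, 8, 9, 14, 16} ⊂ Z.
K = |A + A| / |A| = 25/7

Enumerate A + A = {a + b : a, b ∈ A}. With |A| = 7, there are |A|^2 = 49 ordered sum pairs; collecting distinct values, A + A = {-24, -14, -13, -4, -3, -2, 2, 4, 6, 7, 8, 12, 13, 14, 15, 16, 17, 18, 22, 23, 24, 25, 28, 30, 32}, so |A + A| = 25. Thus K = 25/7. For comparison, the minimum possible |A + A| over all 7-element sets is 2·7 − 1 = 13 (so min K = 13/7), attained only by arithmetic progressions.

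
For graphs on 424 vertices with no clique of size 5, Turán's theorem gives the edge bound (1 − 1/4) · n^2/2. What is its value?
Turán density bound = (3/4) · 424^2/2 = 67416

Turán's theorem: ex(n, K_{r+1}) is achieved by the complete r-partite Turán graph T(n, r) with parts as balanced as possible, and is at most (1 − 1/r) · n^2/2. For r = 4, n = 424: the density bound is (3/4) · 179776/2 = 67416. Since 4 ∣ 424, the Turán graph T(424, 4) has parts of equal size 106, and its edge count e(T(424, 4)) = 67416 attains the density bound exactly.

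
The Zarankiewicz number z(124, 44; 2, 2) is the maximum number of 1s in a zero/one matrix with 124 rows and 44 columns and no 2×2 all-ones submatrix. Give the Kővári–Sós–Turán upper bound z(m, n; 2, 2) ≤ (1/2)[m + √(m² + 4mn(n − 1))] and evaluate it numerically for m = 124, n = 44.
z(124, 44; 2, 2) ≤ (1/2)[124 + √(124² + 4·124·44·43)] = (1/2)[124 + √953808] = 550.3155

Kővári–Sós–Turán: let r_1, ..., r_124 be the row sums and z = Σ r_i the total number of 1s. Each pair of columns can share at most one row with both entries 1 (else a 2×2 all-ones block appears), so Σ_i C(r_i, 2) ≤ C(44, 2) = 946. By convexity Σ_i C(r_i, 2) ≥ 124·C(z/124, 2) = z(z − 124)/(2·124), giving z² − 124z − 124·44·43 ≤ 0 and hence z ≤ (1/2)[124 + √(15376 + 4·234608)] = (1/2)[124 + √953808] ≈ (1/2)(124 + 976.6309) = 550.3155.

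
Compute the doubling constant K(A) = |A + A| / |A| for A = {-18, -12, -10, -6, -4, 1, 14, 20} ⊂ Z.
K = |A + A| / |A| = 29/8

Enumerate A + A = {a + b : a, b ∈ A}. With |A| = 8, there are |A|^2 = 64 ordered sum pairs; collecting distinct values, A + A = {-36, -30, -28, -24, -22, -20, -18, -17, -16, -14, -12, -11, -10, -9, -8, -5, -4, -3, 2, 4, 8, 10, 14, 15, 16, 21, 28, 34, 40}, so |A + A| = 29. Thus K = 29/8. For comparison, the minimum possible |A + A| over all 8-element sets is 2·8 − 1 = 15 (so min K = 15/8), attained only by arithmetic progressions.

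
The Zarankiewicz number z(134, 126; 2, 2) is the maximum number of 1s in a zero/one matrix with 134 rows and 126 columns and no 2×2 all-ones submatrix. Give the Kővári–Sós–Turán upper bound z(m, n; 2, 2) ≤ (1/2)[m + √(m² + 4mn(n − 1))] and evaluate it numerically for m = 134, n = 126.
z(134, 126; 2, 2) ≤ (1/2)[134 + √(134² + 4·134·126·125)] = (1/2)[134 + √8459956] = 1521.3002

Kővári–Sós–Turán: let r_1, ..., r_134 be the row sums and z = Σ r_i the total number of 1s. Each pair of columns can share at most one row with both entries 1 (else a 2×2 all-ones block appears), so Σ_i C(r_i, 2) ≤ C(126, 2) = 7875. By convexity Σ_i C(r_i, 2) ≥ 134·C(z/134, 2) = z(z − 134)/(2·134), giving z² − 134z − 134·126·125 ≤ 0 and hence z ≤ (1/2)[134 + √(17956 + 4·2110500)] = (1/2)[134 + √8459956] ≈ (1/2)(134 + 2908.6004) = 1521.3002.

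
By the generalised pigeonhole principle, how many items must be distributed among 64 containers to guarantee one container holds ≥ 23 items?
n = (23 − 1)·64 + 1 = 1409

By the generalised pigeonhole principle, to guarantee some box contains ≥ r objects we need more than (r − 1) · k objects total. Threshold: n = (r − 1) · k + 1. With r = 23 and k = 64: n = 22 · 64 + 1 = 1408 + 1 = 1409. For n = 1408 = 22 · 64, we can put exactly 22 objects in every box, avoiding 23 in any single one — so 1409 is tight.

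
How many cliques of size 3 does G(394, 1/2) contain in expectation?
E[# K_3] = C(394, 3) · (1/2)^C(3, 2) = 10116344 / 2^3 = 1264543

For each 3-subset S of vertices (there are C(394, 3) = 10116344 such S), let X_S = 1 if S induces a K_3 (all C(3, 2) = 3 edges present). Then P(X_S = 1) = (1/2)^3 = 1/8. By linearity of expectation, E[# K_3] = C(394, 3) · (1/2)^3 = 10116344 / 8 = 1264543.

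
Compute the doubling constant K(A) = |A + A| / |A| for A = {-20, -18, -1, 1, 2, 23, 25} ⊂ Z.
K = |A + A| / |A| = 24/7

Enumerate A + A = {a + b : a, b ∈ A}. With |A| = 7, there are |A|^2 = 49 ordered sum pairs; collecting distinct values, A + A = {-40, -38, -36, -21, -19, -18, -17, -16, -2, 0, 1, 2, 3, 4, 5, 7, 22, 24, 25, 26, 27, 46, 48, 50}, so |A + A| = 24. Thus K = 24/7. For comparison, the minimum possible |A + A| over all 7-element sets is 2·7 − 1 = 13 (so min K = 13/7), attained only by arithmetic progressions.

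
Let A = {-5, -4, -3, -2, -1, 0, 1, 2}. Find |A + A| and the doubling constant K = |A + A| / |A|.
K = |A + A| / |A| = 15/8

Enumerate A + A = {a + b : a, b ∈ A}. With |A| = 8, there are |A|^2 = 64 ordered sum pairs; collecting distinct values, A + A = {-10, -9, -8, -7, -6, -5, -4, -3, -2, -1, 0, 1, 2, 3, 4}, so |A + A| = 15. Thus K = 15/8. Here |A + A| = 2|A| − 1 = 15, the minimum possible — so K = 15/8 is minimal, which holds iff A is an arithmetic progression.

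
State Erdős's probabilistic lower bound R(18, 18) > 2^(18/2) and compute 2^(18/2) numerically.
2^(18/2) = 512; so R(18, 18) > 512

Colour each edge of K_n uniformly at random with red/blue. The expected number of monochromatic K_18 is C(n, 18) · 2 · 2^(−C(18,2)). If C(n, 18) · 2^(1 − C(18,2)) < 1, then with positive probability no monochromatic K_18 exists, so R(18, 18) > n. The standard estimate C(n, 18) ≤ n^18/18! shows this inequality holds whenever n ≤ 2^(18/2) (since 18! · 2^(C(18,2) − 1) > 2^(18^2/2) ≥ n^18). Hence R(18, 18) > 2^(18/2) = 512.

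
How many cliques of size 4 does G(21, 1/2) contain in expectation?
E[# K_4] = C(21, 4) · (1/2)^C(4, 2) = 5985 / 2^6 = 93.515625

For each 4-subset S of vertices (there are C(21, 4) = 5985 such S), let X_S = 1 if S induces a K_4 (all C(4, 2) = 6 edges present). Then P(X_S = 1) = (1/2)^6 = 1/64. By linearity of expectation, E[# K_4] = C(21, 4) · (1/2)^6 = 5985 / 64 = 93.515625.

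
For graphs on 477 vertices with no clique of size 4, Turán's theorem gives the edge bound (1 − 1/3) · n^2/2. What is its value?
Turán density bound = (2/3) · 477^2/2 = 75843

Turán's theorem: ex(n, K_{r+1}) is achieved by the complete r-partite Turán graph T(n, r) with parts as balanced as possible, and is at most (1 − 1/r) · n^2/2. For r = 3, n = 477: the density bound is (2/3) · 227529/2 = 75843. Since 3 ∣ 477, the Turán graph T(477, 3) has parts of equal size 159, and its edge count e(T(477, 3)) = 75843 attains the density bound exactly.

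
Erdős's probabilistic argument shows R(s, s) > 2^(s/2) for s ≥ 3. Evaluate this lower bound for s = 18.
2^(18/2) = 512; so R(18, 18) > 512

Colour each edge of K_n uniformly at random with red/blue. The expected number of monochromatic K_18 is C(n, 18) · 2 · 2^(−C(18,2)). If C(n, 18) · 2^(1 − C(18,2)) < 1, then with positive probability no monochromatic K_18 exists, so R(18, 18) > n. The standard estimate C(n, 18) ≤ n^18/18! shows this inequality holds whenever n ≤ 2^(18/2) (since 18! · 2^(C(18,2) − 1) > 2^(18^2/2) ≥ n^18). Hence R(18, 18) > 2^(18/2) = 512.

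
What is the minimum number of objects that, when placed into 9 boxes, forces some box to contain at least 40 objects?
n = (40 − 1)·9 + 1 = 352

By the generalised pigeonhole principle, to guarantee some box contains ≥ r objects we need more than (r − 1) · k objects total. Threshold: n = (r − 1) · k + 1. With r = 40 and k = 9: n = 39 · 9 + 1 = 351 + 1 = 352. For n = 351 = 39 · 9, we can put exactly 39 objects in every box, avoiding 40 in any single one — so 352 is tight.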